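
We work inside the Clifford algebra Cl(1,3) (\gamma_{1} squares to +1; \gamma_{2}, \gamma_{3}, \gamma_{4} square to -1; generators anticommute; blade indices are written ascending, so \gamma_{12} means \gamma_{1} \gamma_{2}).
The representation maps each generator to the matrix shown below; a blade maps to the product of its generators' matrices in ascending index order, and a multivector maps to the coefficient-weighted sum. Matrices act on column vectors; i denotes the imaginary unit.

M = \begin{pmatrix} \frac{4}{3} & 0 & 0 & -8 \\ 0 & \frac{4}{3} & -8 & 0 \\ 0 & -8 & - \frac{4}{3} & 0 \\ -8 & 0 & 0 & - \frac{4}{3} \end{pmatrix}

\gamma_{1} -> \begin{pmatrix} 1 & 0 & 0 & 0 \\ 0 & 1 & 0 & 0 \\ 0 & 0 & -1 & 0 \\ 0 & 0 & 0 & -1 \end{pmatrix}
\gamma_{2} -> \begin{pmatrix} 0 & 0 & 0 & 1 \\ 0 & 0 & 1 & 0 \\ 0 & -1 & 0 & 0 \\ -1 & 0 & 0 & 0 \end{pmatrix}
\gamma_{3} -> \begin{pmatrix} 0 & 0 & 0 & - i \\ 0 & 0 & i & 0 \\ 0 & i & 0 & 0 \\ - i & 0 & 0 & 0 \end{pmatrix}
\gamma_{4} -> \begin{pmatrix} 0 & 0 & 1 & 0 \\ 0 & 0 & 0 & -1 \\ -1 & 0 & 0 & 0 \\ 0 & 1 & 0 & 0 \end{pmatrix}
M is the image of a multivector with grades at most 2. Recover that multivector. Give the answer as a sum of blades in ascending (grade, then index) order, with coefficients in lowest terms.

Method: the blade images are trace-orthogonal — tr(rho(e_A) rho(e_B)^-1) = 4 if A = B and 0 otherwise — and rho(e_A)^-1 = (e_A)^2 * rho(e_A) with (e_A)^2 = +1 or -1, so the coefficient of e_A in the preimage is (e_A)^2 * tr(M rho(e_A))/4.
Nonzero projections over blades of grade <= 2: \gamma_{1}: (\gamma_{1})^2 = +1, tr(M rho(\gamma_{1})) = \frac{16}{3}, coefficient \frac{4}{3}; \gamma_{12}: (\gamma_{12})^2 = +1, tr(M rho(\gamma_{12})) = -32, coefficient -8. Every other blade of grade <= 2 projects to 0.
Answer: \frac{4}{3} \gamma_{1} - 8 \gamma_{12}


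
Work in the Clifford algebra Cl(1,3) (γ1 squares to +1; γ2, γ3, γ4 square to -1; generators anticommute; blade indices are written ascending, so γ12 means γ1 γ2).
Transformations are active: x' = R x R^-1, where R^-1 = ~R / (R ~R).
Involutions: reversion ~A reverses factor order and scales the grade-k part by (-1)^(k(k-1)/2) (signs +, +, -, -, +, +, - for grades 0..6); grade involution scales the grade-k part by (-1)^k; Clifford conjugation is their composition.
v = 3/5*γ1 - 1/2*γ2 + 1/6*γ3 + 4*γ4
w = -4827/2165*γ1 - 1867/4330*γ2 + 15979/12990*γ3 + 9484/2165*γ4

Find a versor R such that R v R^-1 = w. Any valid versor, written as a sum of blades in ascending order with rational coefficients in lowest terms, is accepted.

Since q(v) = q(w) = -7163/450, the sum R = v + w = -3528/2165*γ1 - 2016/2165*γ2 + 3024/2165*γ3 + 18144/2165*γ4 does the job whenever invertible.
Answer: -3528/2165*γ1 - 2016/2165*γ2 + 3024/2165*γ3 + 18144/2165*γ4


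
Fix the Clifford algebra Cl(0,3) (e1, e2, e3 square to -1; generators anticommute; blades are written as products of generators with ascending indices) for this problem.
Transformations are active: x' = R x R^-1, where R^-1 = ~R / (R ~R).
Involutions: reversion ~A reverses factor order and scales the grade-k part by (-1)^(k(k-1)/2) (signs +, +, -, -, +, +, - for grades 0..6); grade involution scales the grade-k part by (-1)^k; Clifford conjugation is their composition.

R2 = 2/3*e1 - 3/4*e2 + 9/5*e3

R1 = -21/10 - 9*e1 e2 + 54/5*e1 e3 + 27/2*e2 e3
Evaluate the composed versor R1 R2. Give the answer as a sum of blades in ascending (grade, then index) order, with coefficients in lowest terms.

Distribute over the terms of R2 (each basis-blade product reordered to ascending indices, repeated generators contracted through their squares):
R1 (2/3*e1) = -7/5*e1 - 6*e2 + 36/5*e3 + 9*e1 e2 e3
R1 (-3/4*e2) = -27/4*e1 + 63/40*e2 - 81/8*e3 + 81/10*e1 e2 e3
R1 (9/5*e3) = -486/25*e1 - 243/10*e2 - 189/50*e3 - 81/5*e1 e2 e3
Summing the partial products and collecting blades:
Answer: -2759/100*e1 - 1149/40*e2 - 1341/200*e3 + 9/10*e1 e2 e3


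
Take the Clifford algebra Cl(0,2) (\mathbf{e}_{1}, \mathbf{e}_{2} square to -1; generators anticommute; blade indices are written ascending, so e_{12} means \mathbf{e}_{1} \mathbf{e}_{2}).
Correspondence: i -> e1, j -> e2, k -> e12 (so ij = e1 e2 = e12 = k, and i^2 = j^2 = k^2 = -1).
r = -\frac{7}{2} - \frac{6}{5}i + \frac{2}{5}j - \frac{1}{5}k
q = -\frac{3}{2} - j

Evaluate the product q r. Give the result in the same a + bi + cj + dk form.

In blades: q = -\frac{3}{2} - e_{2}, r = -\frac{7}{2} - \frac{6}{5} e_{1} + \frac{2}{5} e_{2} - \frac{1}{5} e_{12}.
Distribute q over r term by term (generator squares from the signature, products reordered to ascending indices): (-\frac{3}{2})*r = \frac{21}{4} + \frac{9}{5} e_{1} - \frac{3}{5} e_{2} + \frac{3}{10} e_{12}; (-e_{2})*r = \frac{2}{5} + \frac{1}{5} e_{1} + \frac{7}{2} e_{2} - \frac{6}{5} e_{12}.
Sum: \frac{113}{20} + 2 e_{1} + \frac{29}{10} e_{2} - \frac{9}{10} e_{12}; translating back through the correspondence:
Answer: \frac{113}{20} + 2i + \frac{29}{10}j - \frac{9}{10}k


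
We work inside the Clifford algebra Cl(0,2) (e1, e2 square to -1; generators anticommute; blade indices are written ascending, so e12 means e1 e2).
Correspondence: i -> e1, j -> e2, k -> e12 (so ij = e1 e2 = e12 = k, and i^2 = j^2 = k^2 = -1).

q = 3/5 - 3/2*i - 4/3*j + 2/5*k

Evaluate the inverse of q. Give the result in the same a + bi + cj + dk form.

In blades: q = 3/5 - 3/2*e1 - 4/3*e2 + 2/5*e12.
With qbar = 3/5 + 3/2*e1 + 4/3*e2 - 2/5*e12 (scalar fixed, mapped units negated), q qbar = 4093/900 (the sum of squared coefficients), so q^-1 = qbar / (4093/900) = 540/4093 + 1350/4093*e1 + 1200/4093*e2 - 360/4093*e12; translating back:
Answer: 540/4093 + 1350/4093*i + 1200/4093*j - 360/4093*k


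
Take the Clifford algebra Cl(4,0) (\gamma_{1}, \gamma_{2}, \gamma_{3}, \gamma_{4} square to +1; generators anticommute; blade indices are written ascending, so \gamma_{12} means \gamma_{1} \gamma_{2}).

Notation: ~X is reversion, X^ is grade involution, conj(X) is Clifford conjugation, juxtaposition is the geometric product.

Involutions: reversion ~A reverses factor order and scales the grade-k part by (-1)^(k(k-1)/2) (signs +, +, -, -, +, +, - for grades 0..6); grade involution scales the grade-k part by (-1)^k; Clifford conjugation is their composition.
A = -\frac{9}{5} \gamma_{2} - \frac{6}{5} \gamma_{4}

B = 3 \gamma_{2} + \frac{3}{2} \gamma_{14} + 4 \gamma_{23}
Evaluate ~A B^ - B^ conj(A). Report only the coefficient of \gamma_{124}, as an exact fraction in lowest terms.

first term: \frac{27}{5} + \frac{9}{5} \gamma_{1} - \frac{36}{5} \gamma_{3} - \frac{18}{5} \gamma_{24} + \frac{27}{10} \gamma_{124} - \frac{24}{5} \gamma_{234}
second term: -\frac{27}{5} + \frac{9}{5} \gamma_{1} - \frac{36}{5} \gamma_{3} - \frac{18}{5} \gamma_{24} - \frac{27}{10} \gamma_{124} + \frac{24}{5} \gamma_{234}
Answer: \frac{27}{5}


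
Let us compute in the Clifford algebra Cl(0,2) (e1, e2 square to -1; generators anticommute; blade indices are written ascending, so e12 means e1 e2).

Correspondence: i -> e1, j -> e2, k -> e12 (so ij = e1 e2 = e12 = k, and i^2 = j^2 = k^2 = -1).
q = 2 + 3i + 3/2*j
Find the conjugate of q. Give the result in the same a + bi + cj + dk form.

In blades: q = 2 + 3*e1 + 3/2*e2.
Conjugation here is Clifford conjugation: the scalar is fixed and the grade-1 and grade-2 blades all flip sign, giving 2 - 3*e1 - 3/2*e2; translating back:
Answer: 2 - 3i - 3/2*j


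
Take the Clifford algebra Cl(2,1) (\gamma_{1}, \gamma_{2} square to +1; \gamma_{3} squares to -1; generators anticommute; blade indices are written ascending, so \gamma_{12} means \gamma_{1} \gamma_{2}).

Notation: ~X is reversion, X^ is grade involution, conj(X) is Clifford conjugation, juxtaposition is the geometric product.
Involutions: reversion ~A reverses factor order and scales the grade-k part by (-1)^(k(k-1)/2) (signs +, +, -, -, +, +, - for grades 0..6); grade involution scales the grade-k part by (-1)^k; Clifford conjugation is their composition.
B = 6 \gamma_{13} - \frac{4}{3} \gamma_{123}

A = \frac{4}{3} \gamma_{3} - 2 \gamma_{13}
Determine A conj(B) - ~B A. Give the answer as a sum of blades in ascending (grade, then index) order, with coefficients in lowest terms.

first term: 12 - 8 \gamma_{1} - \frac{8}{3} \gamma_{2} + \frac{16}{9} \gamma_{12}
second term: 12 + 8 \gamma_{1} + \frac{8}{3} \gamma_{2} - \frac{16}{9} \gamma_{12}
Answer: -16 \gamma_{1} - \frac{16}{3} \gamma_{2} + \frac{32}{9} \gamma_{12}


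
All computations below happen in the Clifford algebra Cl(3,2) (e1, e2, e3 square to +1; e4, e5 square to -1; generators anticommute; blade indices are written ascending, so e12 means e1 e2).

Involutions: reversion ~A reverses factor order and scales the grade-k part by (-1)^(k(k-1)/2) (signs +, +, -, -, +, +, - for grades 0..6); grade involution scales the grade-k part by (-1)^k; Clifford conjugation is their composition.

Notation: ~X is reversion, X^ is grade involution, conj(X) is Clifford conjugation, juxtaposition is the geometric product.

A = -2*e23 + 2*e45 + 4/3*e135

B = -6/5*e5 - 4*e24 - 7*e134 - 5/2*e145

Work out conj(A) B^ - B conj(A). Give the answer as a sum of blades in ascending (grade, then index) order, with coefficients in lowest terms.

first term: 5*e1 + 12/5*e4 - 8/5*e13 + 8*e25 + 34/3*e34 + 28/3*e45 + 14*e124 - 14*e135 + 12/5*e235 + 31/3*e12345
second term: -5*e1 + 12/5*e4 + 8/5*e13 - 8*e25 - 14/3*e34 + 28/3*e45 + 14*e124 - 14*e135 - 12/5*e235 + 1/3*e12345
Answer: 10*e1 - 16/5*e13 + 16*e25 + 16*e34 + 24/5*e235 + 10*e12345


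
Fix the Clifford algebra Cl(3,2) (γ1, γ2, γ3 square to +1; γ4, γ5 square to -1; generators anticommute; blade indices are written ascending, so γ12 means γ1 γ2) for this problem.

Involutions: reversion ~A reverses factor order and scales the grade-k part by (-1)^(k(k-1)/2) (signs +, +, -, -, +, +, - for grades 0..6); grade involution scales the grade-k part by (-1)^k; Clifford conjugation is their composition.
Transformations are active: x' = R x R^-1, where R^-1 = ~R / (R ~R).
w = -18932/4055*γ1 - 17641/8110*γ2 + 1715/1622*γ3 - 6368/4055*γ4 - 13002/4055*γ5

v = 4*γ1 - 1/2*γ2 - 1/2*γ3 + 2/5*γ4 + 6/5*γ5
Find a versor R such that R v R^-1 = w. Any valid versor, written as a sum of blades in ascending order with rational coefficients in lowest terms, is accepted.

Sketch: the shared square 149/10 makes R = v + w = -2712/4055*γ1 - 10848/4055*γ2 + 452/811*γ3 - 4746/4055*γ4 - 8136/4055*γ5 the natural versor; its sandwich fixes that direction, negates (v - w)/2, and sends v to w.
Answer: -2712/4055*γ1 - 10848/4055*γ2 + 452/811*γ3 - 4746/4055*γ4 - 8136/4055*γ5


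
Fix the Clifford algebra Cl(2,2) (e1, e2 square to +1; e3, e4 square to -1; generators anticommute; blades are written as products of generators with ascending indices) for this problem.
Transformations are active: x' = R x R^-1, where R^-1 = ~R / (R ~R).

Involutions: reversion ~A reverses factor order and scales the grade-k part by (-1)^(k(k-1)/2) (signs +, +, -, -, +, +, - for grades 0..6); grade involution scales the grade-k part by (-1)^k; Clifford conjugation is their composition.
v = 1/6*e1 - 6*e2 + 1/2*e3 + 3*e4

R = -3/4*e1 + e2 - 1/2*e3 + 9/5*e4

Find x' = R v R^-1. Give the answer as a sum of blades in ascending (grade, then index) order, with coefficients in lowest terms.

~R = -3/4*e1 + e2 - 1/2*e3 + 9/5*e4, and R ~R = -771/400, so R^-1 = ~R / (-771/400).
R v = -451/40 + 13/3*e1 e2 - 7/24*e1 e3 - 51/20*e1 e4 - 5/2*e2 e3 + 69/5*e2 e4 - 12/5*e3 e4
Answer: -13787/1542*e1 + 13646/771*e2 - 9791/1542*e3 + 4641/257*e4


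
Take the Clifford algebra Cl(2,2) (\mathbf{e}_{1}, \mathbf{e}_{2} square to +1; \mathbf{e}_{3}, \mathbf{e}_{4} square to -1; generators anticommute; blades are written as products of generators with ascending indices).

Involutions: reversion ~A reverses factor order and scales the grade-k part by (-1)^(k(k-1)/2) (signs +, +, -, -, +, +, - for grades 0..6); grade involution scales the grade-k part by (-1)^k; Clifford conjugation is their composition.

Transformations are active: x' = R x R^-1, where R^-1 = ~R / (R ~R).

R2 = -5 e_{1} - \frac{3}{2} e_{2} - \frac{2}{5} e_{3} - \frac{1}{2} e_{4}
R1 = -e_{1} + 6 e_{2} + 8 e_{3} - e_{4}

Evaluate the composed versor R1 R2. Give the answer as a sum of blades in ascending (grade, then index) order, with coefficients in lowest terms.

Distribute over the terms of R1 (each basis-blade product reordered to ascending indices, repeated generators contracted through their squares):
(-e_{1}) R2 = 5 + \frac{3}{2} e_{1} e_{2} + \frac{2}{5} e_{1} e_{3} + \frac{1}{2} e_{1} e_{4}
(6 e_{2}) R2 = -9 + 30 e_{1} e_{2} - \frac{12}{5} e_{2} e_{3} - 3 e_{2} e_{4}
(8 e_{3}) R2 = \frac{16}{5} + 40 e_{1} e_{3} + 12 e_{2} e_{3} - 4 e_{3} e_{4}
(-e_{4}) R2 = -\frac{1}{2} - 5 e_{1} e_{4} - \frac{3}{2} e_{2} e_{4} - \frac{2}{5} e_{3} e_{4}
Summing the partial products and collecting blades:
Answer: -\frac{13}{10} + \frac{63}{2} e_{1} e_{2} + \frac{202}{5} e_{1} e_{3} - \frac{9}{2} e_{1} e_{4} + \frac{48}{5} e_{2} e_{3} - \frac{9}{2} e_{2} e_{4} - \frac{22}{5} e_{3} e_{4}


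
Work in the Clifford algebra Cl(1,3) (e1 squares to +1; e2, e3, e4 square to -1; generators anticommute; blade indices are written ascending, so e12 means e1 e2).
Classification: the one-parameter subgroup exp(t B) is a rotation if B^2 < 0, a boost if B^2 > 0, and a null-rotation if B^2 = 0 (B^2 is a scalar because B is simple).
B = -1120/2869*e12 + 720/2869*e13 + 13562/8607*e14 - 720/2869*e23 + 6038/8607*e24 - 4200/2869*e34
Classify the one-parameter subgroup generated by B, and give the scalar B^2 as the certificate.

B^2 term by term: the squares give (-1120/2869)^2*(e12)^2 + (720/2869)^2*(e13)^2 + (13562/8607)^2*(e14)^2 + (-720/2869)^2*(e23)^2 + (6038/8607)^2*(e24)^2 + (-4200/2869)^2*(e34)^2 = 1254400/8231161*(+1) + 518400/8231161*(+1) + 183927844/74080449*(+1) + 518400/8231161*(-1) + 36457444/74080449*(-1) + 17640000/8231161*(-1) = 0 (each basis 2-blade squares to minus the product of its generators' squares); cross terms between blades sharing an index anticommute and cancel; the commuting (index-disjoint) pairs give grade-4 terms 2*c*c'*(blade product), which cancel blade by blade — e1234: 9408000/8231161 - 2898240/8231161 - 6509760/8231161 = 0 — confirming B is simple. So B^2 = 0.
Answer: null-rotation, certificate B^2 = 0. The class reads off the invariant scalar 0 directly.


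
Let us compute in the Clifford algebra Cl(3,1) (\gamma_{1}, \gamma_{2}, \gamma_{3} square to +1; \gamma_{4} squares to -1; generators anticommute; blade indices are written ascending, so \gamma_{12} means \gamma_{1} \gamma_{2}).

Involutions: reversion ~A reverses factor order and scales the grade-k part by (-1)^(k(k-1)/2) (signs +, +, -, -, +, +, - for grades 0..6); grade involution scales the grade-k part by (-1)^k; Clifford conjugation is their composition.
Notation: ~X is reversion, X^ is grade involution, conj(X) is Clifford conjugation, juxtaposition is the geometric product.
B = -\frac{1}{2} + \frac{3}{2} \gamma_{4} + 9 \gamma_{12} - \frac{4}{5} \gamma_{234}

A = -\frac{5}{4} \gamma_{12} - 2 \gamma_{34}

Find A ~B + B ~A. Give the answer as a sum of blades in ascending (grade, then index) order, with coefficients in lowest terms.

first term: -\frac{45}{4} - \frac{8}{5} \gamma_{2} + 3 \gamma_{3} + \frac{5}{8} \gamma_{12} + \gamma_{34} - \frac{15}{8} \gamma_{124} - \gamma_{134} + 18 \gamma_{1234}
second term: -\frac{45}{4} - \frac{8}{5} \gamma_{2} + 3 \gamma_{3} - \frac{5}{8} \gamma_{12} - \gamma_{34} + \frac{15}{8} \gamma_{124} + \gamma_{134} + 18 \gamma_{1234}
Answer: -\frac{45}{2} - \frac{16}{5} \gamma_{2} + 6 \gamma_{3} + 36 \gamma_{1234}


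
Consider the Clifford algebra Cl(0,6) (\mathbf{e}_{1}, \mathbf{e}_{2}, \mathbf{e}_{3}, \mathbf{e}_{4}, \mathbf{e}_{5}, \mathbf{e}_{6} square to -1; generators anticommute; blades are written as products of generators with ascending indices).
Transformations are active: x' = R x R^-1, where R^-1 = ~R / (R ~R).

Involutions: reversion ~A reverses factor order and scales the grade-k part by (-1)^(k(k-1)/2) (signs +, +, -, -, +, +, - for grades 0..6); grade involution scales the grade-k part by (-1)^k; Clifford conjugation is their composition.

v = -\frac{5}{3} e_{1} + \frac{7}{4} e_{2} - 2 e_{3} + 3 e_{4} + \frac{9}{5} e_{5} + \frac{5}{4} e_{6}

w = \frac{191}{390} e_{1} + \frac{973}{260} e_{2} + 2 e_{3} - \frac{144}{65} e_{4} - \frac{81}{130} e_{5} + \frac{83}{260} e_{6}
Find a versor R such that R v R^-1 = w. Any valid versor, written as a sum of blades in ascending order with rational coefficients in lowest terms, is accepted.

Why this works: both vectors square to -\frac{42557}{1800}, so q(v) = q(w) and R = v + w = -\frac{153}{130} e_{1} + \frac{357}{65} e_{2} + \frac{51}{65} e_{4} + \frac{153}{130} e_{5} + \frac{102}{65} e_{6} carries v to w — its own direction survives, the complement (v - w)/2 flips.
Answer: -\frac{153}{130} e_{1} + \frac{357}{65} e_{2} + \frac{51}{65} e_{4} + \frac{153}{130} e_{5} + \frac{102}{65} e_{6}


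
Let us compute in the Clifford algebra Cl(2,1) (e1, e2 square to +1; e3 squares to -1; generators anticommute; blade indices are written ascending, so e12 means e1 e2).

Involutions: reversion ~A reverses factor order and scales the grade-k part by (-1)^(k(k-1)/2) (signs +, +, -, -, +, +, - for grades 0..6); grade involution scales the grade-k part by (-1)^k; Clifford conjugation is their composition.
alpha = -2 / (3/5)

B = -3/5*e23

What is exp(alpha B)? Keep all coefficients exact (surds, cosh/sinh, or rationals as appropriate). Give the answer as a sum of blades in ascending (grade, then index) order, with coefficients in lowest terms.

B^2 = (-3/5)^2*(e23)^2 = 9/25*(+1) = 9/25 (a basis 2-blade squares to minus the product of its generators' squares).
B^2 = 9/25 — B^2 > 0, so the exponential closes hyperbolically: l = 3/5, alpha*l = -2, so exp(alpha B) = cosh(-2) + (sinh(-2)/(3/5))*B = cosh(2) + (-5*sinh(2)/3)*B.
Answer: cosh(2) + sinh(2)*e23


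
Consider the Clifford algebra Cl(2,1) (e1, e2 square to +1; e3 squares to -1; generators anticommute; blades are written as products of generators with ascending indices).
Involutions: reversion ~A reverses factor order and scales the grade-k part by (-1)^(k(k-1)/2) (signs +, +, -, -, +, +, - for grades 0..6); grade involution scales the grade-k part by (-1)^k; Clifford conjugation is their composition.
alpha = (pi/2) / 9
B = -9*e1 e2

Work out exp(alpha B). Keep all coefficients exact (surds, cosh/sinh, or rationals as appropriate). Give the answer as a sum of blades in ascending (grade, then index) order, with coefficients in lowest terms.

B^2 = (-9)^2*(e1 e2)^2 = 81*(-1) = -81 (a basis 2-blade squares to minus the product of its generators' squares).
B^2 = -81 — a negative square means the series sums to a rotation: l = 9, alpha*l = pi/2, so exp(alpha B) = cos(pi/2) + (sin(pi/2)/9)*B = 0 + (1/9)*B.
Answer: -e1 e2


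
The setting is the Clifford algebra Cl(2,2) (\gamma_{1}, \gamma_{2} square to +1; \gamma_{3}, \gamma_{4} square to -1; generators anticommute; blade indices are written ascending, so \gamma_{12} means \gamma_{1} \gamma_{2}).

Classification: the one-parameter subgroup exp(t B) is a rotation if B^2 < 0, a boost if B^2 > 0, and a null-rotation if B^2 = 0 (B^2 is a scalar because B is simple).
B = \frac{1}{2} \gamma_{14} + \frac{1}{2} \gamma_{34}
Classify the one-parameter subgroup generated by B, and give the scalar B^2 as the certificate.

B^2 term by term: the squares give (\frac{1}{2})^2*(\gamma_{14})^2 + (\frac{1}{2})^2*(\gamma_{34})^2 = \frac{1}{4}*(+1) + \frac{1}{4}*(-1) = 0 (each basis 2-blade squares to minus the product of its generators' squares); cross terms between blades sharing an index anticommute and cancel. So B^2 = 0.
Answer: null-rotation, certificate B^2 = 0. Why this suffices: the scalar 0 survives any versor conjugation, so its sign alone determines the class however B is presented.


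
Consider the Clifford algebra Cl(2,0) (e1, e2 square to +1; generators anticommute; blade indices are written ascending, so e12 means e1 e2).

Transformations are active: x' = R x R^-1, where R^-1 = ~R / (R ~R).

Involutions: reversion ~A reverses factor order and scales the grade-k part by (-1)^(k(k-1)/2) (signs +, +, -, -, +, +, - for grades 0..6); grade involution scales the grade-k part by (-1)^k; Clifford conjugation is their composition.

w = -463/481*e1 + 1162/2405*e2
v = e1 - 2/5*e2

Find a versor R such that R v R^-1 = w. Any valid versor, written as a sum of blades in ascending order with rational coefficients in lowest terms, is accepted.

A norm check does it: q(v) = q(w) = 29/25, hence R = v + w = 18/481*e1 + 40/481*e2 realises the map — parallel part kept, (v - w)/2 negated, v carried to w.
Answer: 18/481*e1 + 40/481*e2


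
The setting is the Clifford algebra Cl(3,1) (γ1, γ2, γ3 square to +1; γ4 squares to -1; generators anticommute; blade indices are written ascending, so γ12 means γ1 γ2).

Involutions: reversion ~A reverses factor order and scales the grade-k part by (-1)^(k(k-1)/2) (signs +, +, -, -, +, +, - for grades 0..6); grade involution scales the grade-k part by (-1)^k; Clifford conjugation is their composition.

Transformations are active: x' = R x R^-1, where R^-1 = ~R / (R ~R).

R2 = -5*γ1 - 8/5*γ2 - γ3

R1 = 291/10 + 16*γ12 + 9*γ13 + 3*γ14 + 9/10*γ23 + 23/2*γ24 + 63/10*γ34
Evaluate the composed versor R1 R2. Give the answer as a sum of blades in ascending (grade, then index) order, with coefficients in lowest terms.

Distribute over the terms of R2 (each basis-blade product reordered to ascending indices, repeated generators contracted through their squares):
R1 (-5*γ1) = -291/2*γ1 + 80*γ2 + 45*γ3 + 15*γ4 - 9/2*γ123 - 115/2*γ124 - 63/2*γ134
R1 (-8/5*γ2) = -128/5*γ1 - 1164/25*γ2 + 36/25*γ3 + 92/5*γ4 + 72/5*γ123 + 24/5*γ124 - 252/25*γ234
R1 (-γ3) = -9*γ1 - 9/10*γ2 - 291/10*γ3 + 63/10*γ4 - 16*γ123 + 3*γ134 + 23/2*γ234
Summing the partial products and collecting blades:
Answer: -1801/10*γ1 + 1627/50*γ2 + 867/50*γ3 + 397/10*γ4 - 61/10*γ123 - 527/10*γ124 - 57/2*γ134 + 71/50*γ234


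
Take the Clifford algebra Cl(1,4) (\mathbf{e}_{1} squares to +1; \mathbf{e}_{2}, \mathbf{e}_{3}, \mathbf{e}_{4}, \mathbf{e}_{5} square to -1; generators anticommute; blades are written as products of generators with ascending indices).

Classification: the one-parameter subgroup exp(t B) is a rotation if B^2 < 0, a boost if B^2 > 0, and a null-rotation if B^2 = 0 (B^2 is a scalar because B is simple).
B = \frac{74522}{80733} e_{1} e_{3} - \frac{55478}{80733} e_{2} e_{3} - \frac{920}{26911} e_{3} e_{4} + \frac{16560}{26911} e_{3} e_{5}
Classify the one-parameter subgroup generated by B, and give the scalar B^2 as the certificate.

B^2 term by term: the squares give (\frac{74522}{80733})^2*(e_{1} e_{3})^2 + (-\frac{55478}{80733})^2*(e_{2} e_{3})^2 + (-\frac{920}{26911})^2*(e_{3} e_{4})^2 + (\frac{16560}{26911})^2*(e_{3} e_{5})^2 = \frac{5553528484}{6517817289}*(+1) + \frac{3077808484}{6517817289}*(-1) + \frac{846400}{724201921}*(-1) + \frac{274233600}{724201921}*(-1) = 0 (each basis 2-blade squares to minus the product of its generators' squares); cross terms between blades sharing an index anticommute and cancel. So B^2 = 0.
Answer: null-rotation, certificate B^2 = 0. Key observation: B^2 = 0 is a conjugation invariant, so its sign decides the class regardless of the surface form of B.


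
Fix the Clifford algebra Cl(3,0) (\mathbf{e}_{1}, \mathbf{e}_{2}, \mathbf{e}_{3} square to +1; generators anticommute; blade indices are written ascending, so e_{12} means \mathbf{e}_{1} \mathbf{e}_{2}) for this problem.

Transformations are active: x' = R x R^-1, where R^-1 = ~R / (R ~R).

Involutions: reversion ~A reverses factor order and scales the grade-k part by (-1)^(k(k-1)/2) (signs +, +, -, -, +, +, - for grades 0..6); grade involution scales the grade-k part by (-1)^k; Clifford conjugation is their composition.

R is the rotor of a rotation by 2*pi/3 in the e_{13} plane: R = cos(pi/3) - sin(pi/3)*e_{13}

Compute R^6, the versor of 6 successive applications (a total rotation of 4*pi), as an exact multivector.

Half-angle bookkeeping: 6 applications in e_{13} add up to rotor phase 6*pi/3 = 2 \pi, so R^6 = cos(2 \pi) - sin(2 \pi)*e_{13}.
cos(2 \pi) = 1 and sin(2 \pi) = 0, so R^6 = 1. The total rotation 4*pi is 2 full turns, so every vector returns to itself, yet the rotor is +1, back on the identity sheet (an even number of 2*pi turns).
Answer: 1


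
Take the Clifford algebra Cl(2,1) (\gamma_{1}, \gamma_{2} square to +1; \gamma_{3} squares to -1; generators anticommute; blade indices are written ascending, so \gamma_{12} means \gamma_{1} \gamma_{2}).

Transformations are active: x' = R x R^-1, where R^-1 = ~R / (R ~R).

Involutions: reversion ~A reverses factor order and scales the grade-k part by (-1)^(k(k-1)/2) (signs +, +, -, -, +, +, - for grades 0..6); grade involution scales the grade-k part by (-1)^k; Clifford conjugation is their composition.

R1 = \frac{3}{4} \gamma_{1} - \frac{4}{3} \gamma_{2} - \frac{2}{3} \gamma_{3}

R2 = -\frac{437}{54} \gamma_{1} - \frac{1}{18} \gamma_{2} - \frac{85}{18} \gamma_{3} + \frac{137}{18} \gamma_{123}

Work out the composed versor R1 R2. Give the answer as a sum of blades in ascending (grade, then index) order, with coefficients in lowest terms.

Distribute over the terms of R1 (each basis-blade product reordered to ascending indices, repeated generators contracted through their squares):
(\frac{3}{4} \gamma_{1}) R2 = -\frac{437}{72} - \frac{1}{24} \gamma_{12} - \frac{85}{24} \gamma_{13} + \frac{137}{24} \gamma_{23}
(-\frac{4}{3} \gamma_{2}) R2 = \frac{2}{27} - \frac{874}{81} \gamma_{12} + \frac{274}{27} \gamma_{13} + \frac{170}{27} \gamma_{23}
(-\frac{2}{3} \gamma_{3}) R2 = -\frac{85}{27} + \frac{137}{27} \gamma_{12} - \frac{437}{81} \gamma_{13} - \frac{1}{27} \gamma_{23}
Summing the partial products and collecting blades:
Answer: -\frac{1975}{216} - \frac{3731}{648} \gamma_{12} + \frac{785}{648} \gamma_{13} + \frac{2585}{216} \gamma_{23}


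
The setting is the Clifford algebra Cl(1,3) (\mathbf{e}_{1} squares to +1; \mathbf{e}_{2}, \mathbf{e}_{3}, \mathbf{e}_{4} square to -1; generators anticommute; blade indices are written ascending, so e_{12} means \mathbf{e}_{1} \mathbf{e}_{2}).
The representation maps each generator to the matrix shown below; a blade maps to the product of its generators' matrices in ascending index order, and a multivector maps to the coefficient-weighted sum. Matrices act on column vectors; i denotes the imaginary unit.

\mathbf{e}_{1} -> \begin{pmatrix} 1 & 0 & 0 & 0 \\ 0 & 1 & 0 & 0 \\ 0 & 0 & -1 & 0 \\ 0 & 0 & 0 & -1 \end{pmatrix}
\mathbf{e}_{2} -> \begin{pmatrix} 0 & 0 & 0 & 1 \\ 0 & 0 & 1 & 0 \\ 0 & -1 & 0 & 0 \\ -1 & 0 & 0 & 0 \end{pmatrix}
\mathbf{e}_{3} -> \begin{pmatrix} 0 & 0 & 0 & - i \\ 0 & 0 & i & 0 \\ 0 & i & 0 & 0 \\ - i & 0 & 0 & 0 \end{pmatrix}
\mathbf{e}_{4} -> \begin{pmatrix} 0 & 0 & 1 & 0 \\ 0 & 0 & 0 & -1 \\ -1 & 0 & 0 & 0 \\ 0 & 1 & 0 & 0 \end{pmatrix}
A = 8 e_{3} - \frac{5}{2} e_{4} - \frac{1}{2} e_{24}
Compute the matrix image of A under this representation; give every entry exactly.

Bivector images (products of the table entries): rho(e_{24}) = rho(\mathbf{e}_{2})rho(\mathbf{e}_{4}) = \begin{pmatrix} 0 & 1 & 0 & 0 \\ -1 & 0 & 0 & 0 \\ 0 & 0 & 0 & 1 \\ 0 & 0 & -1 & 0 \end{pmatrix}.
M = (8)*rho(e_{3}) + (-\frac{5}{2})*rho(e_{4}) + (-\frac{1}{2})*rho(e_{24}), summed entrywise:
Answer: \begin{pmatrix} 0 & - \frac{1}{2} & - \frac{5}{2} & - 8 i \\ \frac{1}{2} & 0 & 8 i & \frac{5}{2} \\ \frac{5}{2} & 8 i & 0 & - \frac{1}{2} \\ - 8 i & - \frac{5}{2} & \frac{1}{2} & 0 \end{pmatrix}


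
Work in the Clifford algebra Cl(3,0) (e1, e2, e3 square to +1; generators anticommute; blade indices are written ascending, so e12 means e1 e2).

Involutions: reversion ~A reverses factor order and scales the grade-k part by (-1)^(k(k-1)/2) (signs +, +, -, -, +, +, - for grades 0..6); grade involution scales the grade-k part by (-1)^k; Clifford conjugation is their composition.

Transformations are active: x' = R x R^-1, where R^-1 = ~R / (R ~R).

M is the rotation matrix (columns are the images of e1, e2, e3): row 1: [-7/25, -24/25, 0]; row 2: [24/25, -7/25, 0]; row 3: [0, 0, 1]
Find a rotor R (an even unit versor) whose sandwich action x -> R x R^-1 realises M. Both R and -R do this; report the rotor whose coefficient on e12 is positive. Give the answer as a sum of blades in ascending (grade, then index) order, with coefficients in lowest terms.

Method: write R = a + b12*e12 + b13*e13 + b23*e23 with a^2 + b12^2 + b13^2 + b23^2 = 1 (so R^-1 = ~R). Expanding the columns R e_j ~R gives tr M = 4a^2 - 1 and, from the antisymmetric part, M21 - M12 = -4a*b12, M13 - M31 = 4a*b13, M32 - M23 = -4a*b23.
Here tr M = 11/25, so a^2 = (1 + tr M)/4 = 9/25 and a = ±3/5. Taking a = 3/5: M21 - M12 = 48/25, M13 - M31 = 0, M32 - M23 = 0, giving b12 = -4/5, b13 = 0, b23 = 0, i.e. R = 3/5 - 4/5*e12.
Its e12 coefficient is negative, so report the other preimage -R.
Answer: -3/5 + 4/5*e12. Uniqueness: Spin(3) -> SO(3) maps R and -R to the same rotation of trace 11/25; fixing the sign of the e12 coefficient removes the ambiguity.


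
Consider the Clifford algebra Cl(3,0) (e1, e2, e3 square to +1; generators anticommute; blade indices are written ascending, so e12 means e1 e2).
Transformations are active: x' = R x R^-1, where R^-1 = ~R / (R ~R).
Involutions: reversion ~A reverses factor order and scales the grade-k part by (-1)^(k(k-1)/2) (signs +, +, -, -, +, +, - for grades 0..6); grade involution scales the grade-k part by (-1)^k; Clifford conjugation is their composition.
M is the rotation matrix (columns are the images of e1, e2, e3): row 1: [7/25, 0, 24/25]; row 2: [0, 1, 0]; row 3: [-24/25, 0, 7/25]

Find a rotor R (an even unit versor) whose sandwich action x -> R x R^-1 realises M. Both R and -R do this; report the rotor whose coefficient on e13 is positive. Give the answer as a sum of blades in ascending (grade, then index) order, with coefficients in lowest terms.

Method: write R = a + b12*e12 + b13*e13 + b23*e23 with a^2 + b12^2 + b13^2 + b23^2 = 1 (so R^-1 = ~R). Expanding the columns R e_j ~R gives tr M = 4a^2 - 1 and, from the antisymmetric part, M21 - M12 = -4a*b12, M13 - M31 = 4a*b13, M32 - M23 = -4a*b23.
Here tr M = 39/25, so a^2 = (1 + tr M)/4 = 16/25 and a = ±4/5. Taking a = 4/5: M21 - M12 = 0, M13 - M31 = 48/25, M32 - M23 = 0, giving b12 = 0, b13 = 3/5, b23 = 0, i.e. R = 4/5 + 3/5*e13.
Its e13 coefficient is already positive.
Answer: 4/5 + 3/5*e13. Note: both R and -R realise this M (trace 39/25); the covering map identifies them, and the e13-coefficient sign is the tie-breaker.


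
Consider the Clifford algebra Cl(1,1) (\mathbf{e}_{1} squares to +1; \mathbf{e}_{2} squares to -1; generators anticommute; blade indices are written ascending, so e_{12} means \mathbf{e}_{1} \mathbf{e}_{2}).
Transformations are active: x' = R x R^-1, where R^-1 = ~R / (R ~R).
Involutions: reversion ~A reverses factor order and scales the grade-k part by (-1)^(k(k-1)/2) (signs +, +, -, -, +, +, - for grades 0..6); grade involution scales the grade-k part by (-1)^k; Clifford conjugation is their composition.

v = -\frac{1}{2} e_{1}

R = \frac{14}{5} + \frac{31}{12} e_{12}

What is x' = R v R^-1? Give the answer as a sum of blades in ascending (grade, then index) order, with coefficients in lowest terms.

~R = \frac{14}{5} - \frac{31}{12} e_{12}, and R ~R = \frac{4199}{3600}, so R^-1 = ~R / (\frac{4199}{3600}).
R v = -\frac{7}{5} e_{1} + \frac{31}{24} e_{2}
Answer: -\frac{52249}{8398} e_{1} + \frac{26040}{4199} e_{2}


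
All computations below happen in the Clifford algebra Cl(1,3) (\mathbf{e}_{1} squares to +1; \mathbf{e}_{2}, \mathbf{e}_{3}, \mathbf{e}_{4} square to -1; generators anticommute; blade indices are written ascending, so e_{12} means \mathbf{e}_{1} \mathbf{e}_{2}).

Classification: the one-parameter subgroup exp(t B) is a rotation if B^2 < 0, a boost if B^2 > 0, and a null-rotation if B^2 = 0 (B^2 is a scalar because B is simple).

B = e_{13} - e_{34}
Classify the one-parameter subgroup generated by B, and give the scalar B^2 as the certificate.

B^2 term by term: the squares give (1)^2*(e_{13})^2 + (-1)^2*(e_{34})^2 = 1*(+1) + 1*(-1) = 0 (each basis 2-blade squares to minus the product of its generators' squares); cross terms between blades sharing an index anticommute and cancel. So B^2 = 0.
Answer: null-rotation, certificate B^2 = 0. Why this suffices: the scalar 0 survives any versor conjugation, so its sign alone determines the class however B is presented.


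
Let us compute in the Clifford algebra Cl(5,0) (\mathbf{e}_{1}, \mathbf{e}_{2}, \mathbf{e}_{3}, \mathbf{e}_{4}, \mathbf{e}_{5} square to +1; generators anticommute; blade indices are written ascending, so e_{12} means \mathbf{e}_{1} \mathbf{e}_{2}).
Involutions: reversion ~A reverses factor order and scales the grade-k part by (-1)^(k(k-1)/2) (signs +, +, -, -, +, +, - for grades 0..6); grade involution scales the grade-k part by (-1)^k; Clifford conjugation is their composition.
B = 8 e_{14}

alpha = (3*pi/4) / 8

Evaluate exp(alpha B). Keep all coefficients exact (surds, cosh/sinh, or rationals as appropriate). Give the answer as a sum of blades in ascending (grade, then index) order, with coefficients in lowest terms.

B^2 = (8)^2*(e_{14})^2 = 64*(-1) = -64 (a basis 2-blade squares to minus the product of its generators' squares).
B^2 = -64 — B^2 < 0, so the exponential closes trigonometrically: l = 8, alpha*l = \frac{3 \pi}{4}, so exp(alpha B) = cos(\frac{3 \pi}{4}) + (sin(\frac{3 \pi}{4})/8)*B = - \frac{\sqrt{2}}{2} + (\frac{\sqrt{2}}{16})*B.
Answer: - \frac{\sqrt{2}}{2} + \frac{\sqrt{2}}{2} e_{14}


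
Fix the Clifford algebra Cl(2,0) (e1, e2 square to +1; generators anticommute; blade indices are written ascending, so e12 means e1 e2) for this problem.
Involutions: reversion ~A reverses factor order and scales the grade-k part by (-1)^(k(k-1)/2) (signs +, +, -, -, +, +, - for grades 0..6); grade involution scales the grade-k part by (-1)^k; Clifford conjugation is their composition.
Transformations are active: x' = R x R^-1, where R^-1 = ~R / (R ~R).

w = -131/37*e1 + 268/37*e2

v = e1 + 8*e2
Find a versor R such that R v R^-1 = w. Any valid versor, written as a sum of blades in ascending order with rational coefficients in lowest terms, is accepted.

Since q(v) = q(w) = 65, the sum R = v + w = -94/37*e1 + 564/37*e2 does the job whenever invertible.
Answer: -94/37*e1 + 564/37*e2


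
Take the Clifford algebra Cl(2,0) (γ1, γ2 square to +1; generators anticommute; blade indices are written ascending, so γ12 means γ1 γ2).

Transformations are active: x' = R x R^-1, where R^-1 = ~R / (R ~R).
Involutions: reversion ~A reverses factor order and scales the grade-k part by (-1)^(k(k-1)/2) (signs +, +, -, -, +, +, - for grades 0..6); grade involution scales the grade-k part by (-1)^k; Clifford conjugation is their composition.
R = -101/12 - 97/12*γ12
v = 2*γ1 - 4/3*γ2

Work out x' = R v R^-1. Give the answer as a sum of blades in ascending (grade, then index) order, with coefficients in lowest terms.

~R = -101/12 + 97/12*γ12, and R ~R = 9805/72, so R^-1 = ~R / (9805/72).
R v = -109/18*γ1 + 493/18*γ2
Answer: -36812/29415*γ1 - 20122/9805*γ2


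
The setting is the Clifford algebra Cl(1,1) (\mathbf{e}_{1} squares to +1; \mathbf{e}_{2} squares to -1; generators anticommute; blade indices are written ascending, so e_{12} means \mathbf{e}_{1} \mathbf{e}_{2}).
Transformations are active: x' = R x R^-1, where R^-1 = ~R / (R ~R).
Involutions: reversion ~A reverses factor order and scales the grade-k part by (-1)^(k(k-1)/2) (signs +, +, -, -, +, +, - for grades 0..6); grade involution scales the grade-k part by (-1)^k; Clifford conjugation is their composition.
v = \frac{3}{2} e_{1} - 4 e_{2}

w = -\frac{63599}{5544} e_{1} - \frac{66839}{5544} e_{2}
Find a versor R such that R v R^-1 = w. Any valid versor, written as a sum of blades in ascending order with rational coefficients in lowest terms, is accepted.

The midline construction: v and w both square to -\frac{55}{4}, so reflecting in their sum -\frac{55283}{5544} e_{1} - \frac{89015}{5544} e_{2} exchanges them.
Answer: -\frac{55283}{5544} e_{1} - \frac{89015}{5544} e_{2}


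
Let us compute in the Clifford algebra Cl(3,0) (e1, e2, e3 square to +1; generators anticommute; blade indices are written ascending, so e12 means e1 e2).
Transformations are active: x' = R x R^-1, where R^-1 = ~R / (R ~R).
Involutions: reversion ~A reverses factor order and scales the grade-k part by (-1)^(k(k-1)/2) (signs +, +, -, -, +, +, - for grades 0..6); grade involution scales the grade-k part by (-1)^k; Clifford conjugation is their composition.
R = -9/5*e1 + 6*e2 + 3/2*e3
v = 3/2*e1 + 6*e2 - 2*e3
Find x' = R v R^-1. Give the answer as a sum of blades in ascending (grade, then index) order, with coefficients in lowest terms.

~R = -9/5*e1 + 6*e2 + 3/2*e3, and R ~R = 4149/100, so R^-1 = ~R / (4149/100).
R v = 303/10 - 99/5*e12 + 27/20*e13 - 21*e23
Answer: -3807/922*e1 + 1274/461*e2 + 1932/461*e3


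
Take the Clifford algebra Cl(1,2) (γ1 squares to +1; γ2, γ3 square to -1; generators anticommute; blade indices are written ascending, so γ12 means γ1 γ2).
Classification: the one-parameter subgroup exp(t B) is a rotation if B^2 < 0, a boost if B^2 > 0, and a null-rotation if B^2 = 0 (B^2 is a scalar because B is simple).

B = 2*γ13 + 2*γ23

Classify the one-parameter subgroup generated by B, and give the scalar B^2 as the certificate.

B^2 term by term: the squares give (2)^2*(γ13)^2 + (2)^2*(γ23)^2 = 4*(+1) + 4*(-1) = 0 (each basis 2-blade squares to minus the product of its generators' squares); cross terms between blades sharing an index anticommute and cancel. So B^2 = 0.
Answer: null-rotation, certificate B^2 = 0. Key observation: B^2 = 0 is a conjugation invariant, so its sign decides the class regardless of the surface form of B.


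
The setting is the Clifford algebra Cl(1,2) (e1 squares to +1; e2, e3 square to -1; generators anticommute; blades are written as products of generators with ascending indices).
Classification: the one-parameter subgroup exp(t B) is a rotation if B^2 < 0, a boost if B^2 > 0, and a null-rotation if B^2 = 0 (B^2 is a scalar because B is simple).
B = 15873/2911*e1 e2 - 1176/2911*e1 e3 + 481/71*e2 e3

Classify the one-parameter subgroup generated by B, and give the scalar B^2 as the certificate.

B^2 term by term: the squares give (15873/2911)^2*(e1 e2)^2 + (-1176/2911)^2*(e1 e3)^2 + (481/71)^2*(e2 e3)^2 = 251952129/8473921*(+1) + 1382976/8473921*(+1) + 231361/5041*(-1) = -16 (each basis 2-blade squares to minus the product of its generators' squares); cross terms between blades sharing an index anticommute and cancel. So B^2 = -16.
Answer: rotation, certificate B^2 = -16. Check the certificate: B^2 = -16, and that sign is decisive whatever form B takes.


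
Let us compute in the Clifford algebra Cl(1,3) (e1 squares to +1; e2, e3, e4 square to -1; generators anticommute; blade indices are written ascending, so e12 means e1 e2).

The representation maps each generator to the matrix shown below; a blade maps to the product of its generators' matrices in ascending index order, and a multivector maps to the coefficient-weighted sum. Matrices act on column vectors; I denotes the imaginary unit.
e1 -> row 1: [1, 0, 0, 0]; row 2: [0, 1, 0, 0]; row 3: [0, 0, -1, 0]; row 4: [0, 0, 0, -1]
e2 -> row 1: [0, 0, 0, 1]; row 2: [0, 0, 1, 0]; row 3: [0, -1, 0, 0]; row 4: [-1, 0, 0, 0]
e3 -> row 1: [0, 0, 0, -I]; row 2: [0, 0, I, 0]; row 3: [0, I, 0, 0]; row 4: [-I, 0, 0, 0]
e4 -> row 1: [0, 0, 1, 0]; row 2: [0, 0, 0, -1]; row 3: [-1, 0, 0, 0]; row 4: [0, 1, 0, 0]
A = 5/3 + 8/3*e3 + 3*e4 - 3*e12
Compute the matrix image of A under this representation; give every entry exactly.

Bivector images (products of the table entries): rho(e12) = rho(e1)rho(e2) = row 1: [0, 0, 0, 1]; row 2: [0, 0, 1, 0]; row 3: [0, 1, 0, 0]; row 4: [1, 0, 0, 0].
M = (5/3)*1 + (8/3)*rho(e3) + (3)*rho(e4) + (-3)*rho(e12), summed entrywise (1 is the identity matrix):
Answer: row 1: [5/3, 0, 3, -3 - 8*I/3]; row 2: [0, 5/3, -3 + 8*I/3, -3]; row 3: [-3, -3 + 8*I/3, 5/3, 0]; row 4: [-3 - 8*I/3, 3, 0, 5/3]


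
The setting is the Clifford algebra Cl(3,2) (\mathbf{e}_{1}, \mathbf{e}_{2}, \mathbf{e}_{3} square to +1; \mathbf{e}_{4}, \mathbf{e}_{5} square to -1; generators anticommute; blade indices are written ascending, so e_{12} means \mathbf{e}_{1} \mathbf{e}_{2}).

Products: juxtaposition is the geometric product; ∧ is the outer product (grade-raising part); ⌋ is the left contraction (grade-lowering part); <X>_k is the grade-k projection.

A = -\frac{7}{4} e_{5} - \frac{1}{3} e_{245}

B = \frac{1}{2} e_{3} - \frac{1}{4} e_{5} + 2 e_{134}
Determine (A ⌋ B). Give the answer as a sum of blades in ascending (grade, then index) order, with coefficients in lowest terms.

step 1: -\frac{7}{16}
Answer: -\frac{7}{16}
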